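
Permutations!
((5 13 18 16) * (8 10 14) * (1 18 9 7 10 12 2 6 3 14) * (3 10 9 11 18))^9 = (1 3 14 8 12 2 6 10)(5 16 18 11 13)(7 9) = ((1 3 14 8 12 2 6 10)(5 13 11 18 16)(7 9))^9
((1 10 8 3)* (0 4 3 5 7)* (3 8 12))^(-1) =(0 7 5 8 4)(1 3 12 10)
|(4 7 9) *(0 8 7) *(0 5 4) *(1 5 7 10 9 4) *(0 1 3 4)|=|(0 8 10 9 1 5 3 4 7)|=9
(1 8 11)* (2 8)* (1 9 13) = (1 2 8 11 9 13) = [0, 2, 8, 3, 4, 5, 6, 7, 11, 13, 10, 9, 12, 1]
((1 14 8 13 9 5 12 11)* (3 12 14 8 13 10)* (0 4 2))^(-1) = ((0 4 2)(1 8 10 3 12 11)(5 14 13 9))^(-1) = (0 2 4)(1 11 12 3 10 8)(5 9 13 14)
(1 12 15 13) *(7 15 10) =(1 12 10 7 15 13) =[0, 12, 2, 3, 4, 5, 6, 15, 8, 9, 7, 11, 10, 1, 14, 13]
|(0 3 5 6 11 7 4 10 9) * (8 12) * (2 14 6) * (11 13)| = 12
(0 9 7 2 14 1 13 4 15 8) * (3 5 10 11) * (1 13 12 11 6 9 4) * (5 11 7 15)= (0 4 5 10 6 9 15 8)(1 12 7 2 14 13)(3 11)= [4, 12, 14, 11, 5, 10, 9, 2, 0, 15, 6, 3, 7, 1, 13, 8]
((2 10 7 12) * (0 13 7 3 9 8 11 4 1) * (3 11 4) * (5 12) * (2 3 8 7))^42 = ((0 13 2 10 11 8 4 1)(3 9 7 5 12))^42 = (0 2 11 4)(1 13 10 8)(3 7 12 9 5)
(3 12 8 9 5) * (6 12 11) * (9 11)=(3 9 5)(6 12 8 11)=[0, 1, 2, 9, 4, 3, 12, 7, 11, 5, 10, 6, 8]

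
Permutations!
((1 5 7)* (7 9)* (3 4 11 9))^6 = ((1 5 3 4 11 9 7))^6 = (1 7 9 11 4 3 5)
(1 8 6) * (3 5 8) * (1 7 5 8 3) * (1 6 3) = (1 6 7 5)(3 8) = [0, 6, 2, 8, 4, 1, 7, 5, 3]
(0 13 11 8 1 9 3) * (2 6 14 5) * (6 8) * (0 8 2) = (0 13 11 6 14 5)(1 9 3 8) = [13, 9, 2, 8, 4, 0, 14, 7, 1, 3, 10, 6, 12, 11, 5]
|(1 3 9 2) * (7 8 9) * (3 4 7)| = |(1 4 7 8 9 2)| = 6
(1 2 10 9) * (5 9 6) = (1 2 10 6 5 9) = [0, 2, 10, 3, 4, 9, 5, 7, 8, 1, 6]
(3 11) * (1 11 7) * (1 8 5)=(1 11 3 7 8 5)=[0, 11, 2, 7, 4, 1, 6, 8, 5, 9, 10, 3]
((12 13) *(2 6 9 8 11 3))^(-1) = (2 3 11 8 9 6)(12 13) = ((2 6 9 8 11 3)(12 13))^(-1)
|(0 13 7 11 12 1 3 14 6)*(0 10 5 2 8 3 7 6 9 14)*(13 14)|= |(0 14 9 13 6 10 5 2 8 3)(1 7 11 12)|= 20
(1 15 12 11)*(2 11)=(1 15 12 2 11)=[0, 15, 11, 3, 4, 5, 6, 7, 8, 9, 10, 1, 2, 13, 14, 12]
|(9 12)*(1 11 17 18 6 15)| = 6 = |(1 11 17 18 6 15)(9 12)|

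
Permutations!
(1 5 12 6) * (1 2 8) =(1 5 12 6 2 8) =[0, 5, 8, 3, 4, 12, 2, 7, 1, 9, 10, 11, 6]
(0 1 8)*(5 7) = (0 1 8)(5 7) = [1, 8, 2, 3, 4, 7, 6, 5, 0]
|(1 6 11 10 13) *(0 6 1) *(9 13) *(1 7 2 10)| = 9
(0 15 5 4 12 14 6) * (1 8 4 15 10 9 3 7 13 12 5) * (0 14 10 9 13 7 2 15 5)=(0 9 3 2 15 1 8 4)(6 14)(10 13 12)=[9, 8, 15, 2, 0, 5, 14, 7, 4, 3, 13, 11, 10, 12, 6, 1]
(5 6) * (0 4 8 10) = (0 4 8 10)(5 6) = [4, 1, 2, 3, 8, 6, 5, 7, 10, 9, 0]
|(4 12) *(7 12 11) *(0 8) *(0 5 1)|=4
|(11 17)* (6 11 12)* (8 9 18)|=|(6 11 17 12)(8 9 18)|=12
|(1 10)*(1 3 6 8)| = 5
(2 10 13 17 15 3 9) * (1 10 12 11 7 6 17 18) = (1 10 13 18)(2 12 11 7 6 17 15 3 9) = [0, 10, 12, 9, 4, 5, 17, 6, 8, 2, 13, 7, 11, 18, 14, 3, 16, 15, 1]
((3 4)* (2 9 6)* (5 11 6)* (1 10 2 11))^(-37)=((1 10 2 9 5)(3 4)(6 11))^(-37)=(1 9 10 5 2)(3 4)(6 11)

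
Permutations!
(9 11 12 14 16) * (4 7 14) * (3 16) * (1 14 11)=(1 14 3 16 9)(4 7 11 12)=[0, 14, 2, 16, 7, 5, 6, 11, 8, 1, 10, 12, 4, 13, 3, 15, 9]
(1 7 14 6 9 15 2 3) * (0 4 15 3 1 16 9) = (0 4 15 2 1 7 14 6)(3 16 9) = [4, 7, 1, 16, 15, 5, 0, 14, 8, 3, 10, 11, 12, 13, 6, 2, 9]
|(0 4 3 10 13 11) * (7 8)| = 6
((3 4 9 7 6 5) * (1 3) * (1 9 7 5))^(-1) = (1 6 7 4 3)(5 9)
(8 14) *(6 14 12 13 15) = (6 14 8 12 13 15) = [0, 1, 2, 3, 4, 5, 14, 7, 12, 9, 10, 11, 13, 15, 8, 6]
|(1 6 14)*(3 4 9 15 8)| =15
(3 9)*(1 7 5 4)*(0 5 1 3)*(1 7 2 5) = [1, 2, 5, 9, 3, 4, 6, 7, 8, 0] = (0 1 2 5 4 3 9)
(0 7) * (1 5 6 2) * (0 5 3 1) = (0 7 5 6 2)(1 3) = [7, 3, 0, 1, 4, 6, 2, 5]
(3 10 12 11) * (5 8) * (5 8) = (3 10 12 11) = [0, 1, 2, 10, 4, 5, 6, 7, 8, 9, 12, 3, 11]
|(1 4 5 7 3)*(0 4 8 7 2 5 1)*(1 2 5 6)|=|(0 4 2 6 1 8 7 3)|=8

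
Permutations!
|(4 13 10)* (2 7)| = 6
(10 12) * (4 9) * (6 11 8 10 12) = (12)(4 9)(6 11 8 10) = [0, 1, 2, 3, 9, 5, 11, 7, 10, 4, 6, 8, 12]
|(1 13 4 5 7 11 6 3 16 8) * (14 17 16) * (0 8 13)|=30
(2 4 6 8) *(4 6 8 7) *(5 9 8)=(2 6 7 4 5 9 8)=[0, 1, 6, 3, 5, 9, 7, 4, 2, 8]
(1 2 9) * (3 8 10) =(1 2 9)(3 8 10) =[0, 2, 9, 8, 4, 5, 6, 7, 10, 1, 3]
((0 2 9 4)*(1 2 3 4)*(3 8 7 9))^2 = ((0 8 7 9 1 2 3 4))^2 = (0 7 1 3)(2 4 8 9)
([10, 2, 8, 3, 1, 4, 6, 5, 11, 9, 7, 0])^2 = (0 7 4 2 11 10 5 1 8)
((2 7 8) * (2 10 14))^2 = (2 8 14 7 10) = ((2 7 8 10 14))^2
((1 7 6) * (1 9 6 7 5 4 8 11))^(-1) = ((1 5 4 8 11)(6 9))^(-1) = (1 11 8 4 5)(6 9)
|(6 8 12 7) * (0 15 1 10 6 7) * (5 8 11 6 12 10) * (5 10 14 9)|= 20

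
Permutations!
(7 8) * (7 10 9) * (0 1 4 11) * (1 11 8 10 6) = (0 11)(1 4 8 6)(7 10 9) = [11, 4, 2, 3, 8, 5, 1, 10, 6, 7, 9, 0]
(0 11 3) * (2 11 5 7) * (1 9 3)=[5, 9, 11, 0, 4, 7, 6, 2, 8, 3, 10, 1]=(0 5 7 2 11 1 9 3)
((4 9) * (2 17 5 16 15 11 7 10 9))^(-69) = (2 17 5 16 15 11 7 10 9 4)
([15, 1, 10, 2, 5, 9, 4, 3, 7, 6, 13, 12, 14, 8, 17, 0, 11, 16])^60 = [0, 1, 2, 3, 4, 5, 6, 7, 8, 9, 10, 11, 12, 13, 14, 15, 16, 17]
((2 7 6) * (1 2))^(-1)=(1 6 7 2)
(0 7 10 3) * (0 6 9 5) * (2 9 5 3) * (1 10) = (0 7 1 10 2 9 3 6 5) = [7, 10, 9, 6, 4, 0, 5, 1, 8, 3, 2]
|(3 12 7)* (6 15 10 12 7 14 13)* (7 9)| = 6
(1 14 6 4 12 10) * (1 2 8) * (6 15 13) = (1 14 15 13 6 4 12 10 2 8) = [0, 14, 8, 3, 12, 5, 4, 7, 1, 9, 2, 11, 10, 6, 15, 13]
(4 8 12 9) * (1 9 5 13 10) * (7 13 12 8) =(1 9 4 7 13 10)(5 12) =[0, 9, 2, 3, 7, 12, 6, 13, 8, 4, 1, 11, 5, 10]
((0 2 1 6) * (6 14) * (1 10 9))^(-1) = ((0 2 10 9 1 14 6))^(-1) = (0 6 14 1 9 10 2)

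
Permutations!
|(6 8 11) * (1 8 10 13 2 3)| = 8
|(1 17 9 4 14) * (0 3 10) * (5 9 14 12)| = 12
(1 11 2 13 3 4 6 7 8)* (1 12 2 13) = (1 11 13 3 4 6 7 8 12 2) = [0, 11, 1, 4, 6, 5, 7, 8, 12, 9, 10, 13, 2, 3]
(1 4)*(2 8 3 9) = (1 4)(2 8 3 9) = [0, 4, 8, 9, 1, 5, 6, 7, 3, 2]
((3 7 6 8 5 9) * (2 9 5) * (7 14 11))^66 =((2 9 3 14 11 7 6 8))^66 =(2 3 11 6)(7 8 9 14)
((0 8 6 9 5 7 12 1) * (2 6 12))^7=(0 1 12 8)(2 9 7 6 5)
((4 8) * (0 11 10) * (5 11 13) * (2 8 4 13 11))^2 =((0 11 10)(2 8 13 5))^2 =(0 10 11)(2 13)(5 8)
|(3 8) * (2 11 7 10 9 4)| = |(2 11 7 10 9 4)(3 8)| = 6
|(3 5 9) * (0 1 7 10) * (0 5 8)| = 8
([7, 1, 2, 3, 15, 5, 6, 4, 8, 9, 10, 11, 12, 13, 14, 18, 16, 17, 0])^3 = (0 15 7 18 4)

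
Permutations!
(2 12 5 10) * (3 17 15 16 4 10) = (2 12 5 3 17 15 16 4 10) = [0, 1, 12, 17, 10, 3, 6, 7, 8, 9, 2, 11, 5, 13, 14, 16, 4, 15]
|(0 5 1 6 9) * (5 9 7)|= |(0 9)(1 6 7 5)|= 4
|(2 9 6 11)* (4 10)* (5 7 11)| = 6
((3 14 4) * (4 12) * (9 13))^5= ((3 14 12 4)(9 13))^5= (3 14 12 4)(9 13)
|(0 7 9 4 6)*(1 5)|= 10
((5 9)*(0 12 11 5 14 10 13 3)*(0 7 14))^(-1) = (0 9 5 11 12)(3 13 10 14 7)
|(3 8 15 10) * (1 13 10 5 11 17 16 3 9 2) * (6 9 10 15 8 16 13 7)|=10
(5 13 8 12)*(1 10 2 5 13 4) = (1 10 2 5 4)(8 12 13) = [0, 10, 5, 3, 1, 4, 6, 7, 12, 9, 2, 11, 13, 8]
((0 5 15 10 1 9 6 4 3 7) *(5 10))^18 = (15)(0 1 6 3)(4 7 10 9)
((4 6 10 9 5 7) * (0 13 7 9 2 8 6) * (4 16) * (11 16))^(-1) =((0 13 7 11 16 4)(2 8 6 10)(5 9))^(-1) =(0 4 16 11 7 13)(2 10 6 8)(5 9)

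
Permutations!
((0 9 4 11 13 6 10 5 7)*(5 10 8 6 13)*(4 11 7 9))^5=(13)(0 7 4)(5 11 9)(6 8)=((13)(0 4 7)(5 9 11)(6 8))^5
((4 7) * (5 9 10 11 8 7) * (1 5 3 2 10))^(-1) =((1 5 9)(2 10 11 8 7 4 3))^(-1) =(1 9 5)(2 3 4 7 8 11 10)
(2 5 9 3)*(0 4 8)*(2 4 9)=(0 9 3 4 8)(2 5)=[9, 1, 5, 4, 8, 2, 6, 7, 0, 3]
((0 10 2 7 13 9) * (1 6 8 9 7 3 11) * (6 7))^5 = (0 1 9 11 8 3 6 2 13 10 7)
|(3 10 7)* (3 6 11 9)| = |(3 10 7 6 11 9)| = 6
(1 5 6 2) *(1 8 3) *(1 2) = (1 5 6)(2 8 3) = [0, 5, 8, 2, 4, 6, 1, 7, 3]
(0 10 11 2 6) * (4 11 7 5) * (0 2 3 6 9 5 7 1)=(0 10 1)(2 9 5 4 11 3 6)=[10, 0, 9, 6, 11, 4, 2, 7, 8, 5, 1, 3]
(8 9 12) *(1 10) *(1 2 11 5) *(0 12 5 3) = (0 12 8 9 5 1 10 2 11 3) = [12, 10, 11, 0, 4, 1, 6, 7, 9, 5, 2, 3, 8]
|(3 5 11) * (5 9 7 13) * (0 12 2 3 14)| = 10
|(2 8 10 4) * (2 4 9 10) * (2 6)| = 6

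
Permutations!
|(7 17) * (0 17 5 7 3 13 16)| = |(0 17 3 13 16)(5 7)| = 10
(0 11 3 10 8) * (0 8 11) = (3 10 11) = [0, 1, 2, 10, 4, 5, 6, 7, 8, 9, 11, 3]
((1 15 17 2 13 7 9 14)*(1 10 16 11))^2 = (1 17 13 9 10 11 15 2 7 14 16)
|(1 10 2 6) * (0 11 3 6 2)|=6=|(0 11 3 6 1 10)|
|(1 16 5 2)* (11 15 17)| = |(1 16 5 2)(11 15 17)| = 12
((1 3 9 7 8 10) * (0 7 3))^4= (0 1 10 8 7)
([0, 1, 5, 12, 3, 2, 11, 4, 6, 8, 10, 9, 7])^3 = (2 5)(3 4 7 12)(6 8 9 11)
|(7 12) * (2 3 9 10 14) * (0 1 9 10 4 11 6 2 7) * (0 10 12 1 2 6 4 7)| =6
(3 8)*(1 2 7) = (1 2 7)(3 8) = [0, 2, 7, 8, 4, 5, 6, 1, 3]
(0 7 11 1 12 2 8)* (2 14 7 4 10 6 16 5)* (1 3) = (0 4 10 6 16 5 2 8)(1 12 14 7 11 3) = [4, 12, 8, 1, 10, 2, 16, 11, 0, 9, 6, 3, 14, 13, 7, 15, 5]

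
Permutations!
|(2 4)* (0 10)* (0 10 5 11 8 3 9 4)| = 8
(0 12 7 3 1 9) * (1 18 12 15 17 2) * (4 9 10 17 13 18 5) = [15, 10, 1, 5, 9, 4, 6, 3, 8, 0, 17, 11, 7, 18, 14, 13, 16, 2, 12] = (0 15 13 18 12 7 3 5 4 9)(1 10 17 2)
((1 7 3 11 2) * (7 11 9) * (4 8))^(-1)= ((1 11 2)(3 9 7)(4 8))^(-1)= (1 2 11)(3 7 9)(4 8)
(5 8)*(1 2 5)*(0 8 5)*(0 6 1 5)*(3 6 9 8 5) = (0 5)(1 2 9 8 3 6) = [5, 2, 9, 6, 4, 0, 1, 7, 3, 8]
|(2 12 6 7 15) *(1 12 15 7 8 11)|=10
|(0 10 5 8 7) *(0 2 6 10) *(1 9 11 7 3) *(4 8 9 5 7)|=|(1 5 9 11 4 8 3)(2 6 10 7)|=28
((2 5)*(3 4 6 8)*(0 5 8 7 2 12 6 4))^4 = ((0 5 12 6 7 2 8 3))^4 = (0 7)(2 5)(3 6)(8 12)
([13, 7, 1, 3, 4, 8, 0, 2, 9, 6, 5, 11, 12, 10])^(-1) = (0 6 9 8 5 10 13)(1 2 7)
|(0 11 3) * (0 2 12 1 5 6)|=8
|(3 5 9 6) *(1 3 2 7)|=|(1 3 5 9 6 2 7)|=7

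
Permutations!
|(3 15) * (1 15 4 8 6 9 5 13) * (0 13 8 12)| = 28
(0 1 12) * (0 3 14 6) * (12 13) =(0 1 13 12 3 14 6) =[1, 13, 2, 14, 4, 5, 0, 7, 8, 9, 10, 11, 3, 12, 6]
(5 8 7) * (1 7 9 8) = (1 7 5)(8 9) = [0, 7, 2, 3, 4, 1, 6, 5, 9, 8]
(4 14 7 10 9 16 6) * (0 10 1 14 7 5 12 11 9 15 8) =[10, 14, 2, 3, 7, 12, 4, 1, 0, 16, 15, 9, 11, 13, 5, 8, 6] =(0 10 15 8)(1 14 5 12 11 9 16 6 4 7)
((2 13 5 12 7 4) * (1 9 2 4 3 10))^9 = ((1 9 2 13 5 12 7 3 10))^9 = (13)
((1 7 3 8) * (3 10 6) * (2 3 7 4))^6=(10)(1 4 2 3 8)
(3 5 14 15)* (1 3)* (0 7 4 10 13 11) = [7, 3, 2, 5, 10, 14, 6, 4, 8, 9, 13, 0, 12, 11, 15, 1] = (0 7 4 10 13 11)(1 3 5 14 15)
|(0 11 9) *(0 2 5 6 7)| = 7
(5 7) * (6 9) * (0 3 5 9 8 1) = (0 3 5 7 9 6 8 1) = [3, 0, 2, 5, 4, 7, 8, 9, 1, 6]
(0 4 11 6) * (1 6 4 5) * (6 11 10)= [5, 11, 2, 3, 10, 1, 0, 7, 8, 9, 6, 4]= (0 5 1 11 4 10 6)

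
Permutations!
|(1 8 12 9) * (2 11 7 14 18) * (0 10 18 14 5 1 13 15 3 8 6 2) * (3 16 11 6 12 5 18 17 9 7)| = 30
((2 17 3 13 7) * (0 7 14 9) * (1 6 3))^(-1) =(0 9 14 13 3 6 1 17 2 7)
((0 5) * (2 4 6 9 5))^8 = (0 4 9)(2 6 5)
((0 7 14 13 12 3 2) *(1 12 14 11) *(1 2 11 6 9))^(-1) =((0 7 6 9 1 12 3 11 2)(13 14))^(-1) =(0 2 11 3 12 1 9 6 7)(13 14)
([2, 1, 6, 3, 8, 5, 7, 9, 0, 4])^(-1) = (0 8 4 9 7 6 2)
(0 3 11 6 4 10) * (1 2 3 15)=(0 15 1 2 3 11 6 4 10)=[15, 2, 3, 11, 10, 5, 4, 7, 8, 9, 0, 6, 12, 13, 14, 1]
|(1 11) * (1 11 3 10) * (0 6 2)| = 3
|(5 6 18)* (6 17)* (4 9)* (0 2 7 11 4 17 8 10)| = |(0 2 7 11 4 9 17 6 18 5 8 10)| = 12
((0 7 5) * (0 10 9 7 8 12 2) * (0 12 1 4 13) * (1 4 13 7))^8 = (0 13 1 9 10 5 7 4 8)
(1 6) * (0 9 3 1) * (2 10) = (0 9 3 1 6)(2 10) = [9, 6, 10, 1, 4, 5, 0, 7, 8, 3, 2]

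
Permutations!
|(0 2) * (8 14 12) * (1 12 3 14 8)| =|(0 2)(1 12)(3 14)| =2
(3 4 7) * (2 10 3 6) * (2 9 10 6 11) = [0, 1, 6, 4, 7, 5, 9, 11, 8, 10, 3, 2] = (2 6 9 10 3 4 7 11)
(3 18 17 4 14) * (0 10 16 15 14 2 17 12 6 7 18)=(0 10 16 15 14 3)(2 17 4)(6 7 18 12)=[10, 1, 17, 0, 2, 5, 7, 18, 8, 9, 16, 11, 6, 13, 3, 14, 15, 4, 12]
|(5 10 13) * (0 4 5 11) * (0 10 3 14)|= 15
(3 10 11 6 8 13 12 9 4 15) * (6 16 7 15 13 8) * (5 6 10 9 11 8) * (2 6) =(2 6 10 8 5)(3 9 4 13 12 11 16 7 15) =[0, 1, 6, 9, 13, 2, 10, 15, 5, 4, 8, 16, 11, 12, 14, 3, 7]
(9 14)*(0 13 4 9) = (0 13 4 9 14) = [13, 1, 2, 3, 9, 5, 6, 7, 8, 14, 10, 11, 12, 4, 0]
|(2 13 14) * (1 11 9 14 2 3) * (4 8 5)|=|(1 11 9 14 3)(2 13)(4 8 5)|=30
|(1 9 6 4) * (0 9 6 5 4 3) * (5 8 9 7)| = |(0 7 5 4 1 6 3)(8 9)| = 14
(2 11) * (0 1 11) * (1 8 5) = (0 8 5 1 11 2) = [8, 11, 0, 3, 4, 1, 6, 7, 5, 9, 10, 2]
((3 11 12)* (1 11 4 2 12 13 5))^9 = (1 11 13 5)(2 12 3 4)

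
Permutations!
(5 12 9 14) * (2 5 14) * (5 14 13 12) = (2 14 13 12 9) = [0, 1, 14, 3, 4, 5, 6, 7, 8, 2, 10, 11, 9, 12, 13]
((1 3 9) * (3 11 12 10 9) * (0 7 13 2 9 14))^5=(0 1)(2 10)(7 11)(9 14)(12 13)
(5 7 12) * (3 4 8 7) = [0, 1, 2, 4, 8, 3, 6, 12, 7, 9, 10, 11, 5] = (3 4 8 7 12 5)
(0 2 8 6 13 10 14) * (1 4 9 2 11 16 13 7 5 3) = (0 11 16 13 10 14)(1 4 9 2 8 6 7 5 3) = [11, 4, 8, 1, 9, 3, 7, 5, 6, 2, 14, 16, 12, 10, 0, 15, 13]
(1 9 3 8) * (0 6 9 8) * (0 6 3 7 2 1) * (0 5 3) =(1 8 5 3 6 9 7 2) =[0, 8, 1, 6, 4, 3, 9, 2, 5, 7]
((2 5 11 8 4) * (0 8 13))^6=((0 8 4 2 5 11 13))^6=(0 13 11 5 2 4 8)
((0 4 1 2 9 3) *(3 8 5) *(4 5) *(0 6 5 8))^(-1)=((0 8 4 1 2 9)(3 6 5))^(-1)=(0 9 2 1 4 8)(3 5 6)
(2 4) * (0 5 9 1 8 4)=(0 5 9 1 8 4 2)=[5, 8, 0, 3, 2, 9, 6, 7, 4, 1]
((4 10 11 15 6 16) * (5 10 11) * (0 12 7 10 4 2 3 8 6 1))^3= ((0 12 7 10 5 4 11 15 1)(2 3 8 6 16))^3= (0 10 11)(1 7 4)(2 6 3 16 8)(5 15 12)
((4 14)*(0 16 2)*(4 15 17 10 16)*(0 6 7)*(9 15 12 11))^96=((0 4 14 12 11 9 15 17 10 16 2 6 7))^96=(0 9 2 14 17 7 11 16 4 15 6 12 10)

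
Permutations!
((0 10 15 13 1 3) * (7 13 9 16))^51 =(0 13 9)(1 16 10)(3 7 15)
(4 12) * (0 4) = (0 4 12) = [4, 1, 2, 3, 12, 5, 6, 7, 8, 9, 10, 11, 0]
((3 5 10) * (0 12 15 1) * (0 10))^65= (0 15 10 5 12 1 3)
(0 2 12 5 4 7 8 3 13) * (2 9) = [9, 1, 12, 13, 7, 4, 6, 8, 3, 2, 10, 11, 5, 0] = (0 9 2 12 5 4 7 8 3 13)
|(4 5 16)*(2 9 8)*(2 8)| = 6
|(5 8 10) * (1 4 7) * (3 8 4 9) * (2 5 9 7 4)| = 4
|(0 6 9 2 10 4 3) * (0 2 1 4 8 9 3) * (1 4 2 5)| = 10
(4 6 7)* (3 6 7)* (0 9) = (0 9)(3 6)(4 7) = [9, 1, 2, 6, 7, 5, 3, 4, 8, 0]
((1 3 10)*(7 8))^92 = ((1 3 10)(7 8))^92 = (1 10 3)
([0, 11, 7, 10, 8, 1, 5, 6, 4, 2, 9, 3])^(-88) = [0, 3, 6, 9, 4, 11, 1, 5, 8, 7, 2, 10]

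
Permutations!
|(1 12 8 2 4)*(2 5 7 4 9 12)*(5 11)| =|(1 2 9 12 8 11 5 7 4)| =9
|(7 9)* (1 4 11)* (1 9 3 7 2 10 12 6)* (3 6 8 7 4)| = |(1 3 4 11 9 2 10 12 8 7 6)| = 11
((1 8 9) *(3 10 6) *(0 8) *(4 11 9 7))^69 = ((0 8 7 4 11 9 1)(3 10 6))^69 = (0 1 9 11 4 7 8)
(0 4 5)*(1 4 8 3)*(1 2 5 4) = (0 8 3 2 5) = [8, 1, 5, 2, 4, 0, 6, 7, 3]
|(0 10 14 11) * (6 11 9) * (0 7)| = 7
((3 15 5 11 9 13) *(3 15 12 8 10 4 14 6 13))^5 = ((3 12 8 10 4 14 6 13 15 5 11 9))^5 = (3 14 11 10 15 12 6 9 4 5 8 13)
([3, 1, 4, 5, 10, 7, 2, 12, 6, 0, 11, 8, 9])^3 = (0 7)(2 11)(3 12)(4 8)(5 9)(6 10)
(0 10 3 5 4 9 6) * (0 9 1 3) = (0 10)(1 3 5 4)(6 9) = [10, 3, 2, 5, 1, 4, 9, 7, 8, 6, 0]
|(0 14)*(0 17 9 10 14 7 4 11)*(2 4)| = |(0 7 2 4 11)(9 10 14 17)| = 20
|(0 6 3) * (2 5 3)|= 5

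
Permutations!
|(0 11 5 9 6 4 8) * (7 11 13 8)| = |(0 13 8)(4 7 11 5 9 6)| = 6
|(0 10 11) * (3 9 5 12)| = 12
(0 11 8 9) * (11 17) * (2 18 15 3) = (0 17 11 8 9)(2 18 15 3) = [17, 1, 18, 2, 4, 5, 6, 7, 9, 0, 10, 8, 12, 13, 14, 3, 16, 11, 15]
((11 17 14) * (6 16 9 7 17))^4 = (6 17 16 14 9 11 7)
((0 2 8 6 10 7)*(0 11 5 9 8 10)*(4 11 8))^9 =(0 7)(2 8)(4 11 5 9)(6 10)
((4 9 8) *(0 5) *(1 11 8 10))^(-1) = (0 5)(1 10 9 4 8 11)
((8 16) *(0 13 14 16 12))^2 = ((0 13 14 16 8 12))^2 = (0 14 8)(12 13 16)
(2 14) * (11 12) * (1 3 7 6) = (1 3 7 6)(2 14)(11 12) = [0, 3, 14, 7, 4, 5, 1, 6, 8, 9, 10, 12, 11, 13, 2]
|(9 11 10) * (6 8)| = 6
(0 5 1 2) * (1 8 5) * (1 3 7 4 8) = (0 3 7 4 8 5 1 2) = [3, 2, 0, 7, 8, 1, 6, 4, 5]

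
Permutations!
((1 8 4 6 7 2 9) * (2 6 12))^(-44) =(1 2 4)(8 9 12)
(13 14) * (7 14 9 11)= [0, 1, 2, 3, 4, 5, 6, 14, 8, 11, 10, 7, 12, 9, 13]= (7 14 13 9 11)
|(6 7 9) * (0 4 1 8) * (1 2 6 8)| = 7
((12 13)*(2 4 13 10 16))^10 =(2 10 13)(4 16 12)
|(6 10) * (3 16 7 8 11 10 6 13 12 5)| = |(3 16 7 8 11 10 13 12 5)| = 9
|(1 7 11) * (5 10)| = 6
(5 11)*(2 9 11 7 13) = (2 9 11 5 7 13) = [0, 1, 9, 3, 4, 7, 6, 13, 8, 11, 10, 5, 12, 2]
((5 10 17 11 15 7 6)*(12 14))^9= ((5 10 17 11 15 7 6)(12 14))^9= (5 17 15 6 10 11 7)(12 14)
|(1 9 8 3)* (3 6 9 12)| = 3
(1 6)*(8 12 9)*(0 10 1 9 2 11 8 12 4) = (0 10 1 6 9 12 2 11 8 4) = [10, 6, 11, 3, 0, 5, 9, 7, 4, 12, 1, 8, 2]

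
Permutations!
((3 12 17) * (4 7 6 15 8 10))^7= ((3 12 17)(4 7 6 15 8 10))^7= (3 12 17)(4 7 6 15 8 10)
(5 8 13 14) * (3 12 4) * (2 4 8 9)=(2 4 3 12 8 13 14 5 9)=[0, 1, 4, 12, 3, 9, 6, 7, 13, 2, 10, 11, 8, 14, 5]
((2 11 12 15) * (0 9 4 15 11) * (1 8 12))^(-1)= (0 2 15 4 9)(1 11 12 8)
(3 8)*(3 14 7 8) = (7 8 14) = [0, 1, 2, 3, 4, 5, 6, 8, 14, 9, 10, 11, 12, 13, 7]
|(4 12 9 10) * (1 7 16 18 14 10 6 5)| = |(1 7 16 18 14 10 4 12 9 6 5)| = 11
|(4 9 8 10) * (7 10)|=|(4 9 8 7 10)|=5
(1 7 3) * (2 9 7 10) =(1 10 2 9 7 3) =[0, 10, 9, 1, 4, 5, 6, 3, 8, 7, 2]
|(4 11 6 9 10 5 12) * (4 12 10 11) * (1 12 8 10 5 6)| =7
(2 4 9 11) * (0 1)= (0 1)(2 4 9 11)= [1, 0, 4, 3, 9, 5, 6, 7, 8, 11, 10, 2]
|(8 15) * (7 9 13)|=|(7 9 13)(8 15)|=6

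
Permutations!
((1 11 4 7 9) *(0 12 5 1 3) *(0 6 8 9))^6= (0 7 4 11 1 5 12)(3 8)(6 9)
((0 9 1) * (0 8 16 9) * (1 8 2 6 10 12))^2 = ((1 2 6 10 12)(8 16 9))^2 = (1 6 12 2 10)(8 9 16)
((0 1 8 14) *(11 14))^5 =((0 1 8 11 14))^5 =(14)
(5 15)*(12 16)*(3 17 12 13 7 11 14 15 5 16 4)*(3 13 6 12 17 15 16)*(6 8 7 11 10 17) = (3 15)(4 13 11 14 16 8 7 10 17 6 12) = [0, 1, 2, 15, 13, 5, 12, 10, 7, 9, 17, 14, 4, 11, 16, 3, 8, 6]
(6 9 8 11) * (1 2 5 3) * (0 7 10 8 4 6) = (0 7 10 8 11)(1 2 5 3)(4 6 9) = [7, 2, 5, 1, 6, 3, 9, 10, 11, 4, 8, 0]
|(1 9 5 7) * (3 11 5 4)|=|(1 9 4 3 11 5 7)|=7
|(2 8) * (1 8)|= |(1 8 2)|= 3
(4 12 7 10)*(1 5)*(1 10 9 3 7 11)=(1 5 10 4 12 11)(3 7 9)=[0, 5, 2, 7, 12, 10, 6, 9, 8, 3, 4, 1, 11]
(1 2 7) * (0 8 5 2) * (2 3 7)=(0 8 5 3 7 1)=[8, 0, 2, 7, 4, 3, 6, 1, 5]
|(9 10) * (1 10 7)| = 4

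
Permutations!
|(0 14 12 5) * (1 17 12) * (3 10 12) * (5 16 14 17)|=|(0 17 3 10 12 16 14 1 5)|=9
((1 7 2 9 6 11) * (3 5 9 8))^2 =((1 7 2 8 3 5 9 6 11))^2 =(1 2 3 9 11 7 8 5 6)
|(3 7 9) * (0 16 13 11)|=|(0 16 13 11)(3 7 9)|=12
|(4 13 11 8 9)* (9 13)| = |(4 9)(8 13 11)| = 6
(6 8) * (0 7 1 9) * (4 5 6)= (0 7 1 9)(4 5 6 8)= [7, 9, 2, 3, 5, 6, 8, 1, 4, 0]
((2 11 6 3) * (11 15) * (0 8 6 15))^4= (15)(0 2 3 6 8)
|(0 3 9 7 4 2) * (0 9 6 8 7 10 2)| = 6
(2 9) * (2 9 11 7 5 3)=(2 11 7 5 3)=[0, 1, 11, 2, 4, 3, 6, 5, 8, 9, 10, 7]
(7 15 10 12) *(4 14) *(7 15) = (4 14)(10 12 15) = [0, 1, 2, 3, 14, 5, 6, 7, 8, 9, 12, 11, 15, 13, 4, 10]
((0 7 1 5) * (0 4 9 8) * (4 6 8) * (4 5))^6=((0 7 1 4 9 5 6 8))^6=(0 6 9 1)(4 7 8 5)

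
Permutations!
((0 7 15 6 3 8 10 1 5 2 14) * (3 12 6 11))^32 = ((0 7 15 11 3 8 10 1 5 2 14)(6 12))^32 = (0 14 2 5 1 10 8 3 11 15 7)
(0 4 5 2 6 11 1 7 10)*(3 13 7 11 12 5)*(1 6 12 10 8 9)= (0 4 3 13 7 8 9 1 11 6 10)(2 12 5)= [4, 11, 12, 13, 3, 2, 10, 8, 9, 1, 0, 6, 5, 7]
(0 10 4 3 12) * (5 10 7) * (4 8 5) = (0 7 4 3 12)(5 10 8) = [7, 1, 2, 12, 3, 10, 6, 4, 5, 9, 8, 11, 0]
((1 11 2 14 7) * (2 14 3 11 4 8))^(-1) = ((1 4 8 2 3 11 14 7))^(-1) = (1 7 14 11 3 2 8 4)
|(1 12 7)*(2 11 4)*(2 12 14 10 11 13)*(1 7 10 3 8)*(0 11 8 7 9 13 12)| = 30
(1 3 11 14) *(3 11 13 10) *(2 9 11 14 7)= (1 14)(2 9 11 7)(3 13 10)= [0, 14, 9, 13, 4, 5, 6, 2, 8, 11, 3, 7, 12, 10, 1]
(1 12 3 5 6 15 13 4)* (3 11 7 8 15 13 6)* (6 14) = (1 12 11 7 8 15 14 6 13 4)(3 5) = [0, 12, 2, 5, 1, 3, 13, 8, 15, 9, 10, 7, 11, 4, 6, 14]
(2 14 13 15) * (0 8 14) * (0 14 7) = [8, 1, 14, 3, 4, 5, 6, 0, 7, 9, 10, 11, 12, 15, 13, 2] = (0 8 7)(2 14 13 15)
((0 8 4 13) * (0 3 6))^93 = (0 13)(3 8)(4 6)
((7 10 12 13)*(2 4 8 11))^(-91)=(2 4 8 11)(7 10 12 13)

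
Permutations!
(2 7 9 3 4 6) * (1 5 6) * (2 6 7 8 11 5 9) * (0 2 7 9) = (0 2 8 11 5 9 3 4 1) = [2, 0, 8, 4, 1, 9, 6, 7, 11, 3, 10, 5]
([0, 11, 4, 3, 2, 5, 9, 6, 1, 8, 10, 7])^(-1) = (1 8 9 6 7 11)(2 4)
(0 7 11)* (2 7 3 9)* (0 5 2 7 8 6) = (0 3 9 7 11 5 2 8 6) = [3, 1, 8, 9, 4, 2, 0, 11, 6, 7, 10, 5]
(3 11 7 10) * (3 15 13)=(3 11 7 10 15 13)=[0, 1, 2, 11, 4, 5, 6, 10, 8, 9, 15, 7, 12, 3, 14, 13]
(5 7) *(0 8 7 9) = (0 8 7 5 9) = [8, 1, 2, 3, 4, 9, 6, 5, 7, 0]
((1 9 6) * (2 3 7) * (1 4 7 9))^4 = ((2 3 9 6 4 7))^4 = (2 4 9)(3 7 6)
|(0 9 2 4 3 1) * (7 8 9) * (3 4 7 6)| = 4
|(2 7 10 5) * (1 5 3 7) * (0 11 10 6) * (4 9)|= 6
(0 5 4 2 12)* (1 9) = (0 5 4 2 12)(1 9) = [5, 9, 12, 3, 2, 4, 6, 7, 8, 1, 10, 11, 0]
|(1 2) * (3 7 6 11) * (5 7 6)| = |(1 2)(3 6 11)(5 7)| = 6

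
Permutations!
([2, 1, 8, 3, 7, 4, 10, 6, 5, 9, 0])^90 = (0 8 4 6)(2 5 7 10)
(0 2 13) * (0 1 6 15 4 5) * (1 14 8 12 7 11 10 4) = (0 2 13 14 8 12 7 11 10 4 5)(1 6 15) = [2, 6, 13, 3, 5, 0, 15, 11, 12, 9, 4, 10, 7, 14, 8, 1]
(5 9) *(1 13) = (1 13)(5 9) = [0, 13, 2, 3, 4, 9, 6, 7, 8, 5, 10, 11, 12, 1]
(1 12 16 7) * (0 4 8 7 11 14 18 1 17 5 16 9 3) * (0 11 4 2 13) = (0 2 13)(1 12 9 3 11 14 18)(4 8 7 17 5 16) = [2, 12, 13, 11, 8, 16, 6, 17, 7, 3, 10, 14, 9, 0, 18, 15, 4, 5, 1]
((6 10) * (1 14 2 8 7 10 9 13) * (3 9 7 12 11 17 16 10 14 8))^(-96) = ((1 8 12 11 17 16 10 6 7 14 2 3 9 13))^(-96) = (1 12 17 10 7 2 9)(3 13 8 11 16 6 14)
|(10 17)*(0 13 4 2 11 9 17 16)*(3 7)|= 18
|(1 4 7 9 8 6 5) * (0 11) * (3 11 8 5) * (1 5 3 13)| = 10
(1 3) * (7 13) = [0, 3, 2, 1, 4, 5, 6, 13, 8, 9, 10, 11, 12, 7] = (1 3)(7 13)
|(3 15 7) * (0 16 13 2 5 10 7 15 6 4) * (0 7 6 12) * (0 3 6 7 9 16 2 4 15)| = 28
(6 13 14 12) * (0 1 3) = (0 1 3)(6 13 14 12) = [1, 3, 2, 0, 4, 5, 13, 7, 8, 9, 10, 11, 6, 14, 12]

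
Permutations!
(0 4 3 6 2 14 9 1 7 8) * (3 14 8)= (0 4 14 9 1 7 3 6 2 8)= [4, 7, 8, 6, 14, 5, 2, 3, 0, 1, 10, 11, 12, 13, 9]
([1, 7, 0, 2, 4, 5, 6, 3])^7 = (0 7 2 1 3)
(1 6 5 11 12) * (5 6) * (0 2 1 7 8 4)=(0 2 1 5 11 12 7 8 4)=[2, 5, 1, 3, 0, 11, 6, 8, 4, 9, 10, 12, 7]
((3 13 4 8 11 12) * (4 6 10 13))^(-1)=((3 4 8 11 12)(6 10 13))^(-1)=(3 12 11 8 4)(6 13 10)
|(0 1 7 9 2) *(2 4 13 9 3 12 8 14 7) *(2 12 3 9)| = |(0 1 12 8 14 7 9 4 13 2)| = 10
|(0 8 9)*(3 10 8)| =|(0 3 10 8 9)| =5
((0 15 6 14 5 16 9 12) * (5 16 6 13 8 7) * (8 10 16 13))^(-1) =(0 12 9 16 10 13 14 6 5 7 8 15)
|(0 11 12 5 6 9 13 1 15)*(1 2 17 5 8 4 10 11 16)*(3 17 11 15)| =|(0 16 1 3 17 5 6 9 13 2 11 12 8 4 10 15)| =16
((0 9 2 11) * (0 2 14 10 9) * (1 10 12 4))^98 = ((1 10 9 14 12 4)(2 11))^98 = (1 9 12)(4 10 14)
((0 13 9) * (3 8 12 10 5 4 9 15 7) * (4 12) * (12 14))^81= (0 13 15 7 3 8 4 9)(5 14 12 10)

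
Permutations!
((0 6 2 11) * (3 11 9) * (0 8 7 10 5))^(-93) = ((0 6 2 9 3 11 8 7 10 5))^(-93) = (0 7 3 6 10 11 2 5 8 9)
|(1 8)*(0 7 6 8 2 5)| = |(0 7 6 8 1 2 5)| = 7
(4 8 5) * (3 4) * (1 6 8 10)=(1 6 8 5 3 4 10)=[0, 6, 2, 4, 10, 3, 8, 7, 5, 9, 1]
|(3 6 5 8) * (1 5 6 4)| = |(1 5 8 3 4)| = 5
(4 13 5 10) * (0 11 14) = (0 11 14)(4 13 5 10) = [11, 1, 2, 3, 13, 10, 6, 7, 8, 9, 4, 14, 12, 5, 0]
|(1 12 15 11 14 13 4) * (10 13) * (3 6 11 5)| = |(1 12 15 5 3 6 11 14 10 13 4)| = 11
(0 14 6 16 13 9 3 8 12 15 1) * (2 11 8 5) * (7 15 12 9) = [14, 0, 11, 5, 4, 2, 16, 15, 9, 3, 10, 8, 12, 7, 6, 1, 13] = (0 14 6 16 13 7 15 1)(2 11 8 9 3 5)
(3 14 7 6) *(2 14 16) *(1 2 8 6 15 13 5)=[0, 2, 14, 16, 4, 1, 3, 15, 6, 9, 10, 11, 12, 5, 7, 13, 8]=(1 2 14 7 15 13 5)(3 16 8 6)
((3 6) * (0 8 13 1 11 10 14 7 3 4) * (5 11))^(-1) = ((0 8 13 1 5 11 10 14 7 3 6 4))^(-1) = (0 4 6 3 7 14 10 11 5 1 13 8)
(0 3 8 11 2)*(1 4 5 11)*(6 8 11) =(0 3 11 2)(1 4 5 6 8) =[3, 4, 0, 11, 5, 6, 8, 7, 1, 9, 10, 2]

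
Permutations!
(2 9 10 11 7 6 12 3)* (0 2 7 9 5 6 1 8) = (0 2 5 6 12 3 7 1 8)(9 10 11) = [2, 8, 5, 7, 4, 6, 12, 1, 0, 10, 11, 9, 3]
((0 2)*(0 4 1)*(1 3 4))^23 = (0 1 2)(3 4)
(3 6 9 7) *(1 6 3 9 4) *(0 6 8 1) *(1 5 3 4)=(0 6 1 8 5 3 4)(7 9)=[6, 8, 2, 4, 0, 3, 1, 9, 5, 7]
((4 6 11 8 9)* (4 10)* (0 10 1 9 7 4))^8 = (4 8 6 7 11)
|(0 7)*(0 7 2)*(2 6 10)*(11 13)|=4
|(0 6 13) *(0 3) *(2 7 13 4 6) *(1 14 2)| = |(0 1 14 2 7 13 3)(4 6)| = 14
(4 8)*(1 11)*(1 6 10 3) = (1 11 6 10 3)(4 8) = [0, 11, 2, 1, 8, 5, 10, 7, 4, 9, 3, 6]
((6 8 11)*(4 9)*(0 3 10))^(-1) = ((0 3 10)(4 9)(6 8 11))^(-1) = (0 10 3)(4 9)(6 11 8)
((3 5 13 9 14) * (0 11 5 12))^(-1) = ((0 11 5 13 9 14 3 12))^(-1) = (0 12 3 14 9 13 5 11)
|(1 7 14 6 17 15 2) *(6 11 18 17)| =8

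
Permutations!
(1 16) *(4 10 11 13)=(1 16)(4 10 11 13)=[0, 16, 2, 3, 10, 5, 6, 7, 8, 9, 11, 13, 12, 4, 14, 15, 1]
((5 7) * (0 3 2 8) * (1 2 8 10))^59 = (0 8 3)(1 10 2)(5 7)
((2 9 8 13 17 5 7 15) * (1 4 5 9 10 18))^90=((1 4 5 7 15 2 10 18)(8 13 17 9))^90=(1 5 15 10)(2 18 4 7)(8 17)(9 13)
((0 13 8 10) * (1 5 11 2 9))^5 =((0 13 8 10)(1 5 11 2 9))^5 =(0 13 8 10)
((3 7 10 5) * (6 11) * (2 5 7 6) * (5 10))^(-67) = ((2 10 7 5 3 6 11))^(-67) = (2 5 11 7 6 10 3)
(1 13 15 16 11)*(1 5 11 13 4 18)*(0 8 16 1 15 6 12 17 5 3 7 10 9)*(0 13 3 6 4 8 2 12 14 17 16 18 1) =(0 2 12 16 3 7 10 9 13 4 1 8 18 15)(5 11 6 14 17) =[2, 8, 12, 7, 1, 11, 14, 10, 18, 13, 9, 6, 16, 4, 17, 0, 3, 5, 15]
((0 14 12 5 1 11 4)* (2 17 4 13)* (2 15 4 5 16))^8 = (0 11 2)(1 16 4)(5 12 15)(13 17 14)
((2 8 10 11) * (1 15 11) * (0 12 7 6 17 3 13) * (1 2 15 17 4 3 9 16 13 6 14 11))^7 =(0 17 14 13 1 7 16 15 12 9 11)(2 8 10)(3 6 4)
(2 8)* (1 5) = (1 5)(2 8) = [0, 5, 8, 3, 4, 1, 6, 7, 2]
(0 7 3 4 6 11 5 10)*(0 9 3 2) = [7, 1, 0, 4, 6, 10, 11, 2, 8, 3, 9, 5] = (0 7 2)(3 4 6 11 5 10 9)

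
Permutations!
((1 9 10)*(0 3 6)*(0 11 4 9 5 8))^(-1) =(0 8 5 1 10 9 4 11 6 3)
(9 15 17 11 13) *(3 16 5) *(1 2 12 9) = [0, 2, 12, 16, 4, 3, 6, 7, 8, 15, 10, 13, 9, 1, 14, 17, 5, 11] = (1 2 12 9 15 17 11 13)(3 16 5)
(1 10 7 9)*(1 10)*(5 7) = (5 7 9 10) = [0, 1, 2, 3, 4, 7, 6, 9, 8, 10, 5]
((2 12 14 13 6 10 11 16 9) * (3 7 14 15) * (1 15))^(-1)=((1 15 3 7 14 13 6 10 11 16 9 2 12))^(-1)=(1 12 2 9 16 11 10 6 13 14 7 3 15)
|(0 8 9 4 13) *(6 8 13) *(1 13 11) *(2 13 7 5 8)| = 11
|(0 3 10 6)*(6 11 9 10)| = 3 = |(0 3 6)(9 10 11)|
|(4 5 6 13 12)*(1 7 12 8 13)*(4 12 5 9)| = 4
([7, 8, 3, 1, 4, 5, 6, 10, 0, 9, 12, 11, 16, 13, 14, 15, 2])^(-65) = (0 1 2 12 7 8 3 16 10)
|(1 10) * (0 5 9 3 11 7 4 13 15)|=|(0 5 9 3 11 7 4 13 15)(1 10)|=18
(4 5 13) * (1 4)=(1 4 5 13)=[0, 4, 2, 3, 5, 13, 6, 7, 8, 9, 10, 11, 12, 1]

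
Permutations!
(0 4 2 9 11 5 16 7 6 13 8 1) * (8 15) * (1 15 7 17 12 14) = (0 4 2 9 11 5 16 17 12 14 1)(6 13 7)(8 15) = [4, 0, 9, 3, 2, 16, 13, 6, 15, 11, 10, 5, 14, 7, 1, 8, 17, 12]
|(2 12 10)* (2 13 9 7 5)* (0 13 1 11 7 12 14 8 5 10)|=|(0 13 9 12)(1 11 7 10)(2 14 8 5)|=4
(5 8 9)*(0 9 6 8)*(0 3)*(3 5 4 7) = [9, 1, 2, 0, 7, 5, 8, 3, 6, 4] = (0 9 4 7 3)(6 8)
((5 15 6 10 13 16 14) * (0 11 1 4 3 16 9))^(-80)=((0 11 1 4 3 16 14 5 15 6 10 13 9))^(-80)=(0 13 6 5 16 4 11 9 10 15 14 3 1)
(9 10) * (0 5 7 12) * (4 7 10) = (0 5 10 9 4 7 12) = [5, 1, 2, 3, 7, 10, 6, 12, 8, 4, 9, 11, 0]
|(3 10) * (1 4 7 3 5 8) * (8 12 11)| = |(1 4 7 3 10 5 12 11 8)| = 9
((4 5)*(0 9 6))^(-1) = ((0 9 6)(4 5))^(-1) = (0 6 9)(4 5)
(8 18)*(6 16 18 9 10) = (6 16 18 8 9 10) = [0, 1, 2, 3, 4, 5, 16, 7, 9, 10, 6, 11, 12, 13, 14, 15, 18, 17, 8]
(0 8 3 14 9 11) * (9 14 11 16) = [8, 1, 2, 11, 4, 5, 6, 7, 3, 16, 10, 0, 12, 13, 14, 15, 9] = (0 8 3 11)(9 16)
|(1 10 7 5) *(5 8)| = |(1 10 7 8 5)| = 5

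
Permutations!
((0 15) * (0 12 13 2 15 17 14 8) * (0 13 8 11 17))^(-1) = (2 13 8 12 15)(11 14 17)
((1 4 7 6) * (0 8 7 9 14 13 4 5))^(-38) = (0 1 7)(4 14)(5 6 8)(9 13)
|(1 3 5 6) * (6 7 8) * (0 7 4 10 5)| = 6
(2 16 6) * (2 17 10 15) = (2 16 6 17 10 15) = [0, 1, 16, 3, 4, 5, 17, 7, 8, 9, 15, 11, 12, 13, 14, 2, 6, 10]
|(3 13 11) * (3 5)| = |(3 13 11 5)| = 4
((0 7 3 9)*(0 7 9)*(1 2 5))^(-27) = (0 9 7 3)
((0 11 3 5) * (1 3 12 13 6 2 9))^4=(0 6 3 12 9)(1 11 2 5 13)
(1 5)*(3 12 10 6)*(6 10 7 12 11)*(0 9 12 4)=(0 9 12 7 4)(1 5)(3 11 6)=[9, 5, 2, 11, 0, 1, 3, 4, 8, 12, 10, 6, 7]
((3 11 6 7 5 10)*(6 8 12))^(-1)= ((3 11 8 12 6 7 5 10))^(-1)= (3 10 5 7 6 12 8 11)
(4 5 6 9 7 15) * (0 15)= (0 15 4 5 6 9 7)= [15, 1, 2, 3, 5, 6, 9, 0, 8, 7, 10, 11, 12, 13, 14, 4]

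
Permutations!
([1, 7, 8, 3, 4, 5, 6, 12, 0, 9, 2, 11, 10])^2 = (0 7 10 8 1 12 2)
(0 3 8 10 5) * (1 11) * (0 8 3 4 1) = [4, 11, 2, 3, 1, 8, 6, 7, 10, 9, 5, 0] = (0 4 1 11)(5 8 10)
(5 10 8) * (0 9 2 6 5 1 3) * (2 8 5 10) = (0 9 8 1 3)(2 6 10 5) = [9, 3, 6, 0, 4, 2, 10, 7, 1, 8, 5]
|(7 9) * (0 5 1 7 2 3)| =|(0 5 1 7 9 2 3)| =7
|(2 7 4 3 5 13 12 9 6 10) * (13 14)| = 11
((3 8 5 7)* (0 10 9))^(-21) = ((0 10 9)(3 8 5 7))^(-21) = (10)(3 7 5 8)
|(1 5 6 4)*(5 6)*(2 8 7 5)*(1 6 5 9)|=6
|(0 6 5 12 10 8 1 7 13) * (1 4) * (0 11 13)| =|(0 6 5 12 10 8 4 1 7)(11 13)| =18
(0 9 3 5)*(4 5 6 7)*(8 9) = (0 8 9 3 6 7 4 5) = [8, 1, 2, 6, 5, 0, 7, 4, 9, 3]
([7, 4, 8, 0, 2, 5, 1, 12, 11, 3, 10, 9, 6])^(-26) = [8, 0, 12, 2, 7, 5, 3, 11, 6, 4, 10, 1, 9]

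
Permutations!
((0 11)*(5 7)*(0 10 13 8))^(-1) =(0 8 13 10 11)(5 7)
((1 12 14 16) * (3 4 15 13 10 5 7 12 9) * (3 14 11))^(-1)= ((1 9 14 16)(3 4 15 13 10 5 7 12 11))^(-1)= (1 16 14 9)(3 11 12 7 5 10 13 15 4)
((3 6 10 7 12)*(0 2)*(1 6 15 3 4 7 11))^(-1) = (0 2)(1 11 10 6)(3 15)(4 12 7)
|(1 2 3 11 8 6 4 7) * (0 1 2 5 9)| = |(0 1 5 9)(2 3 11 8 6 4 7)| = 28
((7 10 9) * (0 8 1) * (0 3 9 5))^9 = ((0 8 1 3 9 7 10 5))^9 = (0 8 1 3 9 7 10 5)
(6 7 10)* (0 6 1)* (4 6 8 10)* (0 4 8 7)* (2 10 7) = [2, 4, 10, 3, 6, 5, 0, 8, 7, 9, 1] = (0 2 10 1 4 6)(7 8)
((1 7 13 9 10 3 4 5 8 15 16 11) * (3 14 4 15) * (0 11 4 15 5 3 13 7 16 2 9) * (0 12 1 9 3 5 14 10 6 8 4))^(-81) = ((0 11 9 6 8 13 12 1 16)(2 3 14 15)(4 5))^(-81) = (16)(2 15 14 3)(4 5)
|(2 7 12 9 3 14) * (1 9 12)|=6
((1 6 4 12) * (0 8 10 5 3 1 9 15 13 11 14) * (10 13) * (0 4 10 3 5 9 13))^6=((0 8)(1 6 10 9 15 3)(4 12 13 11 14))^6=(15)(4 12 13 11 14)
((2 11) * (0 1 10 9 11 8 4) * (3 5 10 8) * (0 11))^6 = ((0 1 8 4 11 2 3 5 10 9))^6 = (0 3 8 10 11)(1 5 4 9 2)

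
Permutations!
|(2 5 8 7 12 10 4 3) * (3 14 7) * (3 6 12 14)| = |(2 5 8 6 12 10 4 3)(7 14)| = 8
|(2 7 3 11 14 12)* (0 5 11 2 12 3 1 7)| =6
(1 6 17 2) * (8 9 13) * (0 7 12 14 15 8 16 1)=(0 7 12 14 15 8 9 13 16 1 6 17 2)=[7, 6, 0, 3, 4, 5, 17, 12, 9, 13, 10, 11, 14, 16, 15, 8, 1, 2]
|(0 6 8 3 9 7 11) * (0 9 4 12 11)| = 9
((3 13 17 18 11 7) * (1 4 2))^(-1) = (1 2 4)(3 7 11 18 17 13)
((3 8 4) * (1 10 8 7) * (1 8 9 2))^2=(1 9)(2 10)(3 8)(4 7)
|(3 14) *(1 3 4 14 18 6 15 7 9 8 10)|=18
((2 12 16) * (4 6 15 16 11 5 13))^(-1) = (2 16 15 6 4 13 5 11 12)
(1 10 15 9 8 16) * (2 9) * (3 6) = (1 10 15 2 9 8 16)(3 6) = [0, 10, 9, 6, 4, 5, 3, 7, 16, 8, 15, 11, 12, 13, 14, 2, 1]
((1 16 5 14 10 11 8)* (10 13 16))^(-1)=(1 8 11 10)(5 16 13 14)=((1 10 11 8)(5 14 13 16))^(-1)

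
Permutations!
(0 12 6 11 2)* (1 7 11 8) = (0 12 6 8 1 7 11 2) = [12, 7, 0, 3, 4, 5, 8, 11, 1, 9, 10, 2, 6]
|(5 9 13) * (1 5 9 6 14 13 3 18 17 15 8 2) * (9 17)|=9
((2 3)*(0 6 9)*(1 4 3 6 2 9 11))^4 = ((0 2 6 11 1 4 3 9))^4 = (0 1)(2 4)(3 6)(9 11)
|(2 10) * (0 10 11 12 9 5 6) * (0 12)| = |(0 10 2 11)(5 6 12 9)| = 4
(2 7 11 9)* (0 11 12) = (0 11 9 2 7 12) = [11, 1, 7, 3, 4, 5, 6, 12, 8, 2, 10, 9, 0]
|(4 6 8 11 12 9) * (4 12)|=4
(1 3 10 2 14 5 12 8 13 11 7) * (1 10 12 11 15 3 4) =(1 4)(2 14 5 11 7 10)(3 12 8 13 15) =[0, 4, 14, 12, 1, 11, 6, 10, 13, 9, 2, 7, 8, 15, 5, 3]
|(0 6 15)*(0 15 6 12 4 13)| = |(15)(0 12 4 13)| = 4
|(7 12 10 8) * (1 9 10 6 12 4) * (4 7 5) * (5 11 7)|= |(1 9 10 8 11 7 5 4)(6 12)|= 8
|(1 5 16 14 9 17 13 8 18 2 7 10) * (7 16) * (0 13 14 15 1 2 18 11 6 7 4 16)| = |(18)(0 13 8 11 6 7 10 2)(1 5 4 16 15)(9 17 14)| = 120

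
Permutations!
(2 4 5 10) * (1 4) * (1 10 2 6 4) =(2 10 6 4 5) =[0, 1, 10, 3, 5, 2, 4, 7, 8, 9, 6]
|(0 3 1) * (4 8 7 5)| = 12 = |(0 3 1)(4 8 7 5)|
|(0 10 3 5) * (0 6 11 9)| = 7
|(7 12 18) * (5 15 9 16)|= |(5 15 9 16)(7 12 18)|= 12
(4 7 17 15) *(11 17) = (4 7 11 17 15) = [0, 1, 2, 3, 7, 5, 6, 11, 8, 9, 10, 17, 12, 13, 14, 4, 16, 15]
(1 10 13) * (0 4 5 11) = (0 4 5 11)(1 10 13) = [4, 10, 2, 3, 5, 11, 6, 7, 8, 9, 13, 0, 12, 1]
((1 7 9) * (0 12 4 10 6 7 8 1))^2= ((0 12 4 10 6 7 9)(1 8))^2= (0 4 6 9 12 10 7)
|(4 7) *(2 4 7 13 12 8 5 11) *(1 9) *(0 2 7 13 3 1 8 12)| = 11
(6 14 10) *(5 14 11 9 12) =(5 14 10 6 11 9 12) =[0, 1, 2, 3, 4, 14, 11, 7, 8, 12, 6, 9, 5, 13, 10]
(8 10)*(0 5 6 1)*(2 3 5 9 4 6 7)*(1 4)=[9, 0, 3, 5, 6, 7, 4, 2, 10, 1, 8]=(0 9 1)(2 3 5 7)(4 6)(8 10)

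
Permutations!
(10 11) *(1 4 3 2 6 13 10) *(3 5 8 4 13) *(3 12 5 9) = (1 13 10 11)(2 6 12 5 8 4 9 3) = [0, 13, 6, 2, 9, 8, 12, 7, 4, 3, 11, 1, 5, 10]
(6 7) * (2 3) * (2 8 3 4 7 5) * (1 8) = (1 8 3)(2 4 7 6 5) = [0, 8, 4, 1, 7, 2, 5, 6, 3]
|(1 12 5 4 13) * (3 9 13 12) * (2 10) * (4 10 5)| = |(1 3 9 13)(2 5 10)(4 12)| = 12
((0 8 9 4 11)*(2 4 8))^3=(0 11 4 2)(8 9)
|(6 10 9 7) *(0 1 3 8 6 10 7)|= |(0 1 3 8 6 7 10 9)|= 8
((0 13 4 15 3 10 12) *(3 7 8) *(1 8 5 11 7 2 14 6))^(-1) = ((0 13 4 15 2 14 6 1 8 3 10 12)(5 11 7))^(-1) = (0 12 10 3 8 1 6 14 2 15 4 13)(5 7 11)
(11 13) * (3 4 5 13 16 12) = (3 4 5 13 11 16 12) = [0, 1, 2, 4, 5, 13, 6, 7, 8, 9, 10, 16, 3, 11, 14, 15, 12]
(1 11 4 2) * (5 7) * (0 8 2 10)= (0 8 2 1 11 4 10)(5 7)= [8, 11, 1, 3, 10, 7, 6, 5, 2, 9, 0, 4]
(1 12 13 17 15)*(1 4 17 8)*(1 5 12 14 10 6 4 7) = [0, 14, 2, 3, 17, 12, 4, 1, 5, 9, 6, 11, 13, 8, 10, 7, 16, 15] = (1 14 10 6 4 17 15 7)(5 12 13 8)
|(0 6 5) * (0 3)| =4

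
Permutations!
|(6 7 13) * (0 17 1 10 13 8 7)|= |(0 17 1 10 13 6)(7 8)|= 6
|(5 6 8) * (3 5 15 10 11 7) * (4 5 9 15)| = 12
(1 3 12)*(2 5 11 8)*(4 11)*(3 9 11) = [0, 9, 5, 12, 3, 4, 6, 7, 2, 11, 10, 8, 1] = (1 9 11 8 2 5 4 3 12)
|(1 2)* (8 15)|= |(1 2)(8 15)|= 2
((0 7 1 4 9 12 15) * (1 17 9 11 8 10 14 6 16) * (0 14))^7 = (0 6)(1 17)(4 9)(7 16)(8 15)(10 14)(11 12)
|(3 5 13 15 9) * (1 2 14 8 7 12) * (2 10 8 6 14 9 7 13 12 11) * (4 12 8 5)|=26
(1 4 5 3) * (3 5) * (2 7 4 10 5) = (1 10 5 2 7 4 3) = [0, 10, 7, 1, 3, 2, 6, 4, 8, 9, 5]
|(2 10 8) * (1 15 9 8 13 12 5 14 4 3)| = 12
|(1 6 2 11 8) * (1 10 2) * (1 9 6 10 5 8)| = 4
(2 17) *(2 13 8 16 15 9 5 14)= [0, 1, 17, 3, 4, 14, 6, 7, 16, 5, 10, 11, 12, 8, 2, 9, 15, 13]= (2 17 13 8 16 15 9 5 14)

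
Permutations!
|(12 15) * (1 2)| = 2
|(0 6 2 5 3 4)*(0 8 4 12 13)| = |(0 6 2 5 3 12 13)(4 8)| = 14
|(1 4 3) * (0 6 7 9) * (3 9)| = |(0 6 7 3 1 4 9)| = 7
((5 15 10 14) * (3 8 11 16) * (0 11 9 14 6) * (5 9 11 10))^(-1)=((0 10 6)(3 8 11 16)(5 15)(9 14))^(-1)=(0 6 10)(3 16 11 8)(5 15)(9 14)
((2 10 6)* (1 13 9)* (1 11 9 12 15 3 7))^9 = ((1 13 12 15 3 7)(2 10 6)(9 11))^9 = (1 15)(3 13)(7 12)(9 11)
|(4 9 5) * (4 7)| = 4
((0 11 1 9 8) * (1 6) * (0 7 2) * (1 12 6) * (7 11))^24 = ((0 7 2)(1 9 8 11)(6 12))^24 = (12)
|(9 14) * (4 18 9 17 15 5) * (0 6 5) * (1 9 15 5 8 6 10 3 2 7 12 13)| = |(0 10 3 2 7 12 13 1 9 14 17 5 4 18 15)(6 8)| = 30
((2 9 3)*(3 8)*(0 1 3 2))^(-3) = (9)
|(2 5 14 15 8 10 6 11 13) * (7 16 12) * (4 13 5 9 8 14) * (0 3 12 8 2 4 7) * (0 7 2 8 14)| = |(0 3 12 7 16 14 15)(2 9 8 10 6 11 5)(4 13)| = 14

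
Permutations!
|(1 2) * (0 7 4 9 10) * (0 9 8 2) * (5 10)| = |(0 7 4 8 2 1)(5 10 9)| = 6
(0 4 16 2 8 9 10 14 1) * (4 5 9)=(0 5 9 10 14 1)(2 8 4 16)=[5, 0, 8, 3, 16, 9, 6, 7, 4, 10, 14, 11, 12, 13, 1, 15, 2]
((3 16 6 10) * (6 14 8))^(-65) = (3 16 14 8 6 10)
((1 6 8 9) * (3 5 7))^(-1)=(1 9 8 6)(3 7 5)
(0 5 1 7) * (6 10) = (0 5 1 7)(6 10) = [5, 7, 2, 3, 4, 1, 10, 0, 8, 9, 6]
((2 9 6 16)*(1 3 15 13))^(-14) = (1 15)(2 6)(3 13)(9 16)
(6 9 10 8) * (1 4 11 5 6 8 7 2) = [0, 4, 1, 3, 11, 6, 9, 2, 8, 10, 7, 5] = (1 4 11 5 6 9 10 7 2)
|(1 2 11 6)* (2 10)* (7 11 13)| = |(1 10 2 13 7 11 6)| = 7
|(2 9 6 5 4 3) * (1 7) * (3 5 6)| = 6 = |(1 7)(2 9 3)(4 5)|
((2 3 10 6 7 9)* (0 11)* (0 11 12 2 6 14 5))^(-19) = ((0 12 2 3 10 14 5)(6 7 9))^(-19) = (0 2 10 5 12 3 14)(6 9 7)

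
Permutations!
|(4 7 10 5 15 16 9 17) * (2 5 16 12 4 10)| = |(2 5 15 12 4 7)(9 17 10 16)| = 12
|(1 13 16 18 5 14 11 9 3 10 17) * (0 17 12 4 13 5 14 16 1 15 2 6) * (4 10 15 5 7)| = 12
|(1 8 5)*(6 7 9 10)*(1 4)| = |(1 8 5 4)(6 7 9 10)| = 4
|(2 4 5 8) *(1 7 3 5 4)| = |(1 7 3 5 8 2)| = 6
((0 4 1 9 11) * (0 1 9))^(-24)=(0 4 9 11 1)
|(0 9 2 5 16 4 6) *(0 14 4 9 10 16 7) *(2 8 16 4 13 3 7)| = 24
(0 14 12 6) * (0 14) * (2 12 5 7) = (2 12 6 14 5 7) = [0, 1, 12, 3, 4, 7, 14, 2, 8, 9, 10, 11, 6, 13, 5]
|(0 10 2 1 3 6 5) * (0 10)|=6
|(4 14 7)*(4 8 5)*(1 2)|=10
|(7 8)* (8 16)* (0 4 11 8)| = |(0 4 11 8 7 16)| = 6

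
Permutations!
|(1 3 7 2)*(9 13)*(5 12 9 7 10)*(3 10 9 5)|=14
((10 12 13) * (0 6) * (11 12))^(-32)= (13)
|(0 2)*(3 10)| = 2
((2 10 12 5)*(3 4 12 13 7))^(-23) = ((2 10 13 7 3 4 12 5))^(-23) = (2 10 13 7 3 4 12 5)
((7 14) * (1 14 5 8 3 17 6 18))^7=(1 6 3 5 14 18 17 8 7)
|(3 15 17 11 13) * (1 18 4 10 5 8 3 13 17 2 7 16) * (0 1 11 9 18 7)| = 15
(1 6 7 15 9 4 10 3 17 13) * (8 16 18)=(1 6 7 15 9 4 10 3 17 13)(8 16 18)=[0, 6, 2, 17, 10, 5, 7, 15, 16, 4, 3, 11, 12, 1, 14, 9, 18, 13, 8]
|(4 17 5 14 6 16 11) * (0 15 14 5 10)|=|(0 15 14 6 16 11 4 17 10)|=9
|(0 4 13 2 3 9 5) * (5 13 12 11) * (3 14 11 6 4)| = |(0 3 9 13 2 14 11 5)(4 12 6)| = 24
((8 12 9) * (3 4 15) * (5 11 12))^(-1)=((3 4 15)(5 11 12 9 8))^(-1)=(3 15 4)(5 8 9 12 11)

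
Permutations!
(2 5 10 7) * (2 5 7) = [0, 1, 7, 3, 4, 10, 6, 5, 8, 9, 2] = (2 7 5 10)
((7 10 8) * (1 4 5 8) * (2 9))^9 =(1 8)(2 9)(4 7)(5 10)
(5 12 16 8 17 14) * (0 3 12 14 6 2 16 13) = [3, 1, 16, 12, 4, 14, 2, 7, 17, 9, 10, 11, 13, 0, 5, 15, 8, 6] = (0 3 12 13)(2 16 8 17 6)(5 14)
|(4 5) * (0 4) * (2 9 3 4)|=6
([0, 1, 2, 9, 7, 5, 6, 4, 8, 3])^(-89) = [0, 1, 2, 9, 7, 5, 6, 4, 8, 3]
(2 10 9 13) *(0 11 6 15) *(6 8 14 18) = [11, 1, 10, 3, 4, 5, 15, 7, 14, 13, 9, 8, 12, 2, 18, 0, 16, 17, 6] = (0 11 8 14 18 6 15)(2 10 9 13)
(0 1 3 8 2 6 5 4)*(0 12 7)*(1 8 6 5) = (0 8 2 5 4 12 7)(1 3 6) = [8, 3, 5, 6, 12, 4, 1, 0, 2, 9, 10, 11, 7]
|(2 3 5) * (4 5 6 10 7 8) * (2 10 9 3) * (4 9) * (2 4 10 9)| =9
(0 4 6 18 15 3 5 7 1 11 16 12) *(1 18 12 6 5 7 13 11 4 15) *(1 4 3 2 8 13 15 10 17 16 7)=(0 10 17 16 6 12)(1 3)(2 8 13 11 7 18 4 5 15)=[10, 3, 8, 1, 5, 15, 12, 18, 13, 9, 17, 7, 0, 11, 14, 2, 6, 16, 4]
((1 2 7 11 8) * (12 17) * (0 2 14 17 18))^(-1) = (0 18 12 17 14 1 8 11 7 2)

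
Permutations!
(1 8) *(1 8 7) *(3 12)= [0, 7, 2, 12, 4, 5, 6, 1, 8, 9, 10, 11, 3]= (1 7)(3 12)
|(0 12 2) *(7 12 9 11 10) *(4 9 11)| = 6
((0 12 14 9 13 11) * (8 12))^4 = (0 9 8 13 12 11 14)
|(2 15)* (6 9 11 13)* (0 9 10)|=6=|(0 9 11 13 6 10)(2 15)|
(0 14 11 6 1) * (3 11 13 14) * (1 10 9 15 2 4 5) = (0 3 11 6 10 9 15 2 4 5 1)(13 14) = [3, 0, 4, 11, 5, 1, 10, 7, 8, 15, 9, 6, 12, 14, 13, 2]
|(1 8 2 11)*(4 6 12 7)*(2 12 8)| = 15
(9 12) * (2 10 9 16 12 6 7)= (2 10 9 6 7)(12 16)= [0, 1, 10, 3, 4, 5, 7, 2, 8, 6, 9, 11, 16, 13, 14, 15, 12]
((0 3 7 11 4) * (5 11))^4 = (0 11 7)(3 4 5) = ((0 3 7 5 11 4))^4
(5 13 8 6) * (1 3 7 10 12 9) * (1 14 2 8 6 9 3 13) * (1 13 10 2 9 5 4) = (1 10 12 3 7 2 8 5 13 6 4)(9 14) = [0, 10, 8, 7, 1, 13, 4, 2, 5, 14, 12, 11, 3, 6, 9]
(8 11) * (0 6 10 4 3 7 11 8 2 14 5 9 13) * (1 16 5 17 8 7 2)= [6, 16, 14, 2, 3, 9, 10, 11, 7, 13, 4, 1, 12, 0, 17, 15, 5, 8]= (0 6 10 4 3 2 14 17 8 7 11 1 16 5 9 13)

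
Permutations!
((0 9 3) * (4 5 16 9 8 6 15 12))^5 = (0 4)(3 12)(5 8)(6 16)(9 15)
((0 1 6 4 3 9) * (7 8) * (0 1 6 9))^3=(0 3 4 6)(1 9)(7 8)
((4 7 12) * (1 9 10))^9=((1 9 10)(4 7 12))^9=(12)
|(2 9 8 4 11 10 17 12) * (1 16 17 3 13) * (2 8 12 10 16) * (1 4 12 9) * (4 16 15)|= |(1 2)(3 13 16 17 10)(4 11 15)(8 12)|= 30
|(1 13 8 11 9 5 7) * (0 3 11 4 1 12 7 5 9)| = 12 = |(0 3 11)(1 13 8 4)(7 12)|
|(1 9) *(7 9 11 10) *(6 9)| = |(1 11 10 7 6 9)| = 6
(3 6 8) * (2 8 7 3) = (2 8)(3 6 7) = [0, 1, 8, 6, 4, 5, 7, 3, 2]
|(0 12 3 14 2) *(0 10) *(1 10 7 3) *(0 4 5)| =12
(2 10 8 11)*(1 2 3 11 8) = [0, 2, 10, 11, 4, 5, 6, 7, 8, 9, 1, 3] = (1 2 10)(3 11)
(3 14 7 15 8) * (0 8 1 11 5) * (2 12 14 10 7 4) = (0 8 3 10 7 15 1 11 5)(2 12 14 4) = [8, 11, 12, 10, 2, 0, 6, 15, 3, 9, 7, 5, 14, 13, 4, 1]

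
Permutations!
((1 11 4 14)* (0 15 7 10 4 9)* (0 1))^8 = (0 7 4)(1 9 11)(10 14 15)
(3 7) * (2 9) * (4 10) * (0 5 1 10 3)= (0 5 1 10 4 3 7)(2 9)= [5, 10, 9, 7, 3, 1, 6, 0, 8, 2, 4]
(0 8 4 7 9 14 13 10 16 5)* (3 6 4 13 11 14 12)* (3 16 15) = (0 8 13 10 15 3 6 4 7 9 12 16 5)(11 14) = [8, 1, 2, 6, 7, 0, 4, 9, 13, 12, 15, 14, 16, 10, 11, 3, 5]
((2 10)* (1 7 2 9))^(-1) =((1 7 2 10 9))^(-1) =(1 9 10 2 7)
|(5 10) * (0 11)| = 2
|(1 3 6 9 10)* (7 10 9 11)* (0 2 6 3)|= 7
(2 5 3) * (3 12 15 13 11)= (2 5 12 15 13 11 3)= [0, 1, 5, 2, 4, 12, 6, 7, 8, 9, 10, 3, 15, 11, 14, 13]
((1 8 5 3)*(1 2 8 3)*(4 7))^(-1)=((1 3 2 8 5)(4 7))^(-1)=(1 5 8 2 3)(4 7)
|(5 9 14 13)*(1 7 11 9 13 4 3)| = |(1 7 11 9 14 4 3)(5 13)| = 14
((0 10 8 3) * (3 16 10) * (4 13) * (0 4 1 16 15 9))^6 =((0 3 4 13 1 16 10 8 15 9))^6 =(0 10 4 15 1)(3 8 13 9 16)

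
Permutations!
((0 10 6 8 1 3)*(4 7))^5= (0 3 1 8 6 10)(4 7)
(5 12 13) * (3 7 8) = (3 7 8)(5 12 13) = [0, 1, 2, 7, 4, 12, 6, 8, 3, 9, 10, 11, 13, 5]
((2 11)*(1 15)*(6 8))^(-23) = (1 15)(2 11)(6 8)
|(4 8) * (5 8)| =|(4 5 8)| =3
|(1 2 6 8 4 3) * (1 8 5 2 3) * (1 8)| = 6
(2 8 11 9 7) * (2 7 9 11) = [0, 1, 8, 3, 4, 5, 6, 7, 2, 9, 10, 11] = (11)(2 8)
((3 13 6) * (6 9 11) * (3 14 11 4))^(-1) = (3 4 9 13)(6 11 14)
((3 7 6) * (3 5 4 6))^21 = (3 7)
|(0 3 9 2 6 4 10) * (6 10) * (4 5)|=|(0 3 9 2 10)(4 6 5)|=15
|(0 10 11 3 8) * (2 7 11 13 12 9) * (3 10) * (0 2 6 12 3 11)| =24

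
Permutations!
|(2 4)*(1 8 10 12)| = |(1 8 10 12)(2 4)| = 4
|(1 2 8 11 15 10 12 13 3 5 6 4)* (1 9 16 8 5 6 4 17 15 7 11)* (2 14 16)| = |(1 14 16 8)(2 5 4 9)(3 6 17 15 10 12 13)(7 11)| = 28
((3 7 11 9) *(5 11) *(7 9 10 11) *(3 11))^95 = (3 10 11 9)(5 7)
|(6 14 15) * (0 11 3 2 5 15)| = |(0 11 3 2 5 15 6 14)| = 8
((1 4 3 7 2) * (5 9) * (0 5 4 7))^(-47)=((0 5 9 4 3)(1 7 2))^(-47)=(0 4 5 3 9)(1 7 2)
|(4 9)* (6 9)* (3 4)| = |(3 4 6 9)| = 4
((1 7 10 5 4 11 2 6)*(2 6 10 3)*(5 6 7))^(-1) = ((1 5 4 11 7 3 2 10 6))^(-1) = (1 6 10 2 3 7 11 4 5)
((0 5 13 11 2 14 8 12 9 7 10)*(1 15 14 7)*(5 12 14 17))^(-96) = (17)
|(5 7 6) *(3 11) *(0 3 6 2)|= |(0 3 11 6 5 7 2)|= 7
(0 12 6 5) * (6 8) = (0 12 8 6 5) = [12, 1, 2, 3, 4, 0, 5, 7, 6, 9, 10, 11, 8]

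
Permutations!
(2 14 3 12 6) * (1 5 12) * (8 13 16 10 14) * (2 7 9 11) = [0, 5, 8, 1, 4, 12, 7, 9, 13, 11, 14, 2, 6, 16, 3, 15, 10] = (1 5 12 6 7 9 11 2 8 13 16 10 14 3)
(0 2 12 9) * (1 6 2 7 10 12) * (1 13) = (0 7 10 12 9)(1 6 2 13) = [7, 6, 13, 3, 4, 5, 2, 10, 8, 0, 12, 11, 9, 1]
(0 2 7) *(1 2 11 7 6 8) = (0 11 7)(1 2 6 8) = [11, 2, 6, 3, 4, 5, 8, 0, 1, 9, 10, 7]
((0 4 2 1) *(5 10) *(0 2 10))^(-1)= (0 5 10 4)(1 2)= ((0 4 10 5)(1 2))^(-1)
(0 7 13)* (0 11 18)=(0 7 13 11 18)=[7, 1, 2, 3, 4, 5, 6, 13, 8, 9, 10, 18, 12, 11, 14, 15, 16, 17, 0]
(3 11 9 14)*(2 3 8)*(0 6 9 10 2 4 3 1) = [6, 0, 1, 11, 3, 5, 9, 7, 4, 14, 2, 10, 12, 13, 8] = (0 6 9 14 8 4 3 11 10 2 1)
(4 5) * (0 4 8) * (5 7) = (0 4 7 5 8) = [4, 1, 2, 3, 7, 8, 6, 5, 0]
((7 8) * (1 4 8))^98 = (1 8)(4 7)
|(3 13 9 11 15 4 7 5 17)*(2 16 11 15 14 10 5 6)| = |(2 16 11 14 10 5 17 3 13 9 15 4 7 6)| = 14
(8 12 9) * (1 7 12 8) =[0, 7, 2, 3, 4, 5, 6, 12, 8, 1, 10, 11, 9] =(1 7 12 9)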